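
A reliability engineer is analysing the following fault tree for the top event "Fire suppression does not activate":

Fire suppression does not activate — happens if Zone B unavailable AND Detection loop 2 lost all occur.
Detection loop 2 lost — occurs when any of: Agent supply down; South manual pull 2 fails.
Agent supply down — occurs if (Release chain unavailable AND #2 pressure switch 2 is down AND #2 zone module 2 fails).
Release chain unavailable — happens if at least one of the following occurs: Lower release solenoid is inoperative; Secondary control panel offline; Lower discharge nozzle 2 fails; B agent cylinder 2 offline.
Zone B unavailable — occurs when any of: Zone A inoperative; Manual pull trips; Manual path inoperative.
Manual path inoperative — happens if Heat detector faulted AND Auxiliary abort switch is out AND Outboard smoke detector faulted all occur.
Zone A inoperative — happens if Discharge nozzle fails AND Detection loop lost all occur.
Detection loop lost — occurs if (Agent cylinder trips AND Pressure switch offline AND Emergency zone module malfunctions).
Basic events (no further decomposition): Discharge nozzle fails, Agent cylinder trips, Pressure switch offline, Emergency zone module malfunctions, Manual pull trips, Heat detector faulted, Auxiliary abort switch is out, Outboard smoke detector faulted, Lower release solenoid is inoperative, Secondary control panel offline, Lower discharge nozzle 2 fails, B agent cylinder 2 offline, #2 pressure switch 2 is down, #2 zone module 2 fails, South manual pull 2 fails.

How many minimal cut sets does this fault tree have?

Detection loop lost [AND]: one cut set from each child combined → 1 × 1 × 1 = 1 cut set(s).
Zone A inoperative [AND]: one cut set from each child combined → 1 × 1 = 1 cut set(s).
Manual path inoperative [AND]: one cut set from each child combined → 1 × 1 × 1 = 1 cut set(s).
Zone B unavailable [OR]: union of children's cut sets → 3 cut set(s).
Release chain unavailable [OR]: union of children's cut sets → 4 cut set(s).
Agent supply down [AND]: one cut set from each child combined → 4 × 1 × 1 = 4 cut set(s).
Detection loop 2 lost [OR]: union of children's cut sets → 5 cut set(s).
Fire suppression does not activate [AND]: one cut set from each child combined → 3 × 5 = 15 cut set(s).

15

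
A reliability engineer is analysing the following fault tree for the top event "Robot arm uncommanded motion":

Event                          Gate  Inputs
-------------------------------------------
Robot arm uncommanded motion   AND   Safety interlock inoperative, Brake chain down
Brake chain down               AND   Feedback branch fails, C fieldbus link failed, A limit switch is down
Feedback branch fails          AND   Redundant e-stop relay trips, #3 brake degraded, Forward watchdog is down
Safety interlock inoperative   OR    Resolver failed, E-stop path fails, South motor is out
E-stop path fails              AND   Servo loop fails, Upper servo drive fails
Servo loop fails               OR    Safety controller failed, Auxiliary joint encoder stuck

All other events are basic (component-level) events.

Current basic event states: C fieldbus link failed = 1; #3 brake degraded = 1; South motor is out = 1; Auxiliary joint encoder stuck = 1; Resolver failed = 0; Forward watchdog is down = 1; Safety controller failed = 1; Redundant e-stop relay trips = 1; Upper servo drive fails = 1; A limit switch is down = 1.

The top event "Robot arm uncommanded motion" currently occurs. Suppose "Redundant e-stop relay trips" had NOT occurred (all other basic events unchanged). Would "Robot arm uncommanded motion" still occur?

No

Counterfactual: set "Redundant e-stop relay trips" to not occurred.
Servo loop fails [OR]: Safety controller failed=occurs, Auxiliary joint encoder stuck=occurs → at least one input occurs → occurs.
E-stop path fails [AND]: Servo loop fails=occurs, Upper servo drive fails=occurs → all inputs occur → occurs.
Safety interlock inoperative [OR]: Resolver failed=not, E-stop path fails=occurs, South motor is out=occurs → at least one input occurs → occurs.
Feedback branch fails [AND]: Redundant e-stop relay trips=not, #3 brake degraded=occurs, Forward watchdog is down=occurs → not all inputs occur → does not occur.
Brake chain down [AND]: Feedback branch fails=not, C fieldbus link failed=occurs, A limit switch is down=occurs → not all inputs occur → does not occur.
Robot arm uncommanded motion [AND]: Safety interlock inoperative=occurs, Brake chain down=not → not all inputs occur → does not occur.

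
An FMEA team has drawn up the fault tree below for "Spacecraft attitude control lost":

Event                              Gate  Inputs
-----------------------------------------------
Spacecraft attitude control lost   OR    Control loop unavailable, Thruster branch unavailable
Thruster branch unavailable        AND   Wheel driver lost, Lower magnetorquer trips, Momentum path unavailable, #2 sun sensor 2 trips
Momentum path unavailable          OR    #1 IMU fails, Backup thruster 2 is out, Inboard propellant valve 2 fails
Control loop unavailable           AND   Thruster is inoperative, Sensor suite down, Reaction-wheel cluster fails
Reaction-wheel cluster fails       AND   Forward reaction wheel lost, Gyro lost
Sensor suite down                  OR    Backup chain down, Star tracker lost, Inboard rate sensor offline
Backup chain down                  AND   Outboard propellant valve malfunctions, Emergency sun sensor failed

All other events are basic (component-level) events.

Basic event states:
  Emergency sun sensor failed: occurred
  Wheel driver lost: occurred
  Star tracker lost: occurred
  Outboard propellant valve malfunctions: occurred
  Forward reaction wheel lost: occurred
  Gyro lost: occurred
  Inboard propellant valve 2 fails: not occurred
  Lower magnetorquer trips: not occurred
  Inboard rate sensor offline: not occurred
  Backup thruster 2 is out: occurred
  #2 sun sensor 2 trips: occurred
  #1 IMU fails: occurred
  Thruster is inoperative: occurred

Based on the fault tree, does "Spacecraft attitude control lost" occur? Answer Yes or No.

Yes

Backup chain down [AND]: Outboard propellant valve malfunctions=occurs, Emergency sun sensor failed=occurs → all inputs occur → occurs.
Sensor suite down [OR]: Backup chain down=occurs, Star tracker lost=occurs, Inboard rate sensor offline=not → at least one input occurs → occurs.
Reaction-wheel cluster fails [AND]: Forward reaction wheel lost=occurs, Gyro lost=occurs → all inputs occur → occurs.
Control loop unavailable [AND]: Thruster is inoperative=occurs, Sensor suite down=occurs, Reaction-wheel cluster fails=occurs → all inputs occur → occurs.
Momentum path unavailable [OR]: #1 IMU fails=occurs, Backup thruster 2 is out=occurs, Inboard propellant valve 2 fails=not → at least one input occurs → occurs.
Thruster branch unavailable [AND]: Wheel driver lost=occurs, Lower magnetorquer trips=not, Momentum path unavailable=occurs, #2 sun sensor 2 trips=occurs → not all inputs occur → does not occur.
Spacecraft attitude control lost [OR]: Control loop unavailable=occurs, Thruster branch unavailable=not → at least one input occurs → occurs.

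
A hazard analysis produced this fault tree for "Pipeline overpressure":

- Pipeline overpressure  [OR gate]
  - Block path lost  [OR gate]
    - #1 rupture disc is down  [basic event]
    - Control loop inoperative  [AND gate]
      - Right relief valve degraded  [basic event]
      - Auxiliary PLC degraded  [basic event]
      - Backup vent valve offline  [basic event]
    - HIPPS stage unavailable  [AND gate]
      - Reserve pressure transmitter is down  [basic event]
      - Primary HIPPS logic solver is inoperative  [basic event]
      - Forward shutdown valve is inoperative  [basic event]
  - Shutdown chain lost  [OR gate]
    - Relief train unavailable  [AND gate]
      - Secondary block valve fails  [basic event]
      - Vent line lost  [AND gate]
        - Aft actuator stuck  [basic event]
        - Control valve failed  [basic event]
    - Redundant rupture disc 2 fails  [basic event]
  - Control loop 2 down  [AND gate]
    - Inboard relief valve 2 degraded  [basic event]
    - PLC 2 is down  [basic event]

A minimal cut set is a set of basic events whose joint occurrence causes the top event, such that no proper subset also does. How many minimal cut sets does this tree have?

6

Control loop inoperative [AND]: one cut set from each child combined → 1 × 1 × 1 = 1 cut set(s).
HIPPS stage unavailable [AND]: one cut set from each child combined → 1 × 1 × 1 = 1 cut set(s).
Block path lost [OR]: union of children's cut sets → 3 cut set(s).
Vent line lost [AND]: one cut set from each child combined → 1 × 1 = 1 cut set(s).
Relief train unavailable [AND]: one cut set from each child combined → 1 × 1 = 1 cut set(s).
Shutdown chain lost [OR]: union of children's cut sets → 2 cut set(s).
Control loop 2 down [AND]: one cut set from each child combined → 1 × 1 = 1 cut set(s).
Pipeline overpressure [OR]: union of children's cut sets → 6 cut set(s).
Minimal cut sets: {#1 rupture disc is down}; {Auxiliary PLC degraded, Backup vent valve offline, Right relief valve degraded}; {Forward shutdown valve is inoperative, Primary HIPPS logic solver is inoperative, Reserve pressure transmitter is down}; {Aft actuator stuck, Control valve failed, Secondary block valve fails}; {Redundant rupture disc 2 fails}; {Inboard relief valve 2 degraded, PLC 2 is down}.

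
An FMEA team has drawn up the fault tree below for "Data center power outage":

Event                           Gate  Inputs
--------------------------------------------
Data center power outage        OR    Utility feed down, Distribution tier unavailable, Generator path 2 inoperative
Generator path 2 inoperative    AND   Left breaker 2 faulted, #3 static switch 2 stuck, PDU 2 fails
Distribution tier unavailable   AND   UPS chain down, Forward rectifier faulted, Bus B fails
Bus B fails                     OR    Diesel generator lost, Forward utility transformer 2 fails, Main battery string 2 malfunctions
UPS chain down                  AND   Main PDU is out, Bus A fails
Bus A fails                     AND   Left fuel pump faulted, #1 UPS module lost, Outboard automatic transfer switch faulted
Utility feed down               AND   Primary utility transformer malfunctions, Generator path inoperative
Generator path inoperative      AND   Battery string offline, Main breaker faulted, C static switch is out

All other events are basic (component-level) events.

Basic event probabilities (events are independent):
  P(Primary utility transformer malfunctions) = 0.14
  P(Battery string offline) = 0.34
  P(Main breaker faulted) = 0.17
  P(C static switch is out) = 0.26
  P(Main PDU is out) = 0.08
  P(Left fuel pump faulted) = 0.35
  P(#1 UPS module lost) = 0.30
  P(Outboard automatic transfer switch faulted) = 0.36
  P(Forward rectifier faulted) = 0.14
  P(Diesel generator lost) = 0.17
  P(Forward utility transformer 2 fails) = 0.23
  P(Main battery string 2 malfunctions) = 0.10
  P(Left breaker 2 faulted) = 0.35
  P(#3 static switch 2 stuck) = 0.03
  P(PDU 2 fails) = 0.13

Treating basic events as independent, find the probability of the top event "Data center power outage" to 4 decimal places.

P(Generator path inoperative) [AND] = 0.34 × 0.17 × 0.26 = 0.015028
P(Utility feed down) [AND] = 0.14 × 0.015028 = 0.002104
P(Bus A fails) [AND] = 0.35 × 0.30 × 0.36 = 0.037800
P(UPS chain down) [AND] = 0.08 × 0.037800 = 0.003024
P(Bus B fails) [OR] = 1 − (1−0.17) × (1−0.23) × (1−0.10) = 0.424810
P(Distribution tier unavailable) [AND] = 0.003024 × 0.14 × 0.424810 = 0.000180
P(Generator path 2 inoperative) [AND] = 0.35 × 0.03 × 0.13 = 0.001365
P(Data center power outage) [OR] = 1 − (1−0.002104) × (1−0.000180) × (1−0.001365) = 0.003646
Rounded to 4 decimal places: P(Data center power outage) ≈ 0.0036.

0.0036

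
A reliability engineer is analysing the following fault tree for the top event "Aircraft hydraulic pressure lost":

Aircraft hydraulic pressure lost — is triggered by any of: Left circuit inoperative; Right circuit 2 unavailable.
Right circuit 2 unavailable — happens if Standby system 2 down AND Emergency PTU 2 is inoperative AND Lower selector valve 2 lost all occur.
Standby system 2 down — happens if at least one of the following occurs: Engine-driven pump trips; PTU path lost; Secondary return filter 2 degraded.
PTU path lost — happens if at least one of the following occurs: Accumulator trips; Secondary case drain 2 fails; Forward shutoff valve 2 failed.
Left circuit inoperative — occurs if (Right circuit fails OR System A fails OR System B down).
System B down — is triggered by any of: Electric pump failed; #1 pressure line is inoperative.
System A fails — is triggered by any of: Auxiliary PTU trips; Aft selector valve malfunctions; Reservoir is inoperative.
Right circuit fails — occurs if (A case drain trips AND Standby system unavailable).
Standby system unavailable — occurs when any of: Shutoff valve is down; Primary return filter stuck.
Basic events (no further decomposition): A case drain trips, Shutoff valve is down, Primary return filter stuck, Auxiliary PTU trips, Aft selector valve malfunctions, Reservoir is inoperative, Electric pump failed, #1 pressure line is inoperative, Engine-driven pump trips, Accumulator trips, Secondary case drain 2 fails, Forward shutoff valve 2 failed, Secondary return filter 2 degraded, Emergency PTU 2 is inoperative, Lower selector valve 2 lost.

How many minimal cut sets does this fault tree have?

12

Standby system unavailable [OR]: union of children's cut sets → 2 cut set(s).
Right circuit fails [AND]: one cut set from each child combined → 1 × 2 = 2 cut set(s).
System A fails [OR]: union of children's cut sets → 3 cut set(s).
System B down [OR]: union of children's cut sets → 2 cut set(s).
Left circuit inoperative [OR]: union of children's cut sets → 7 cut set(s).
PTU path lost [OR]: union of children's cut sets → 3 cut set(s).
Standby system 2 down [OR]: union of children's cut sets → 5 cut set(s).
Right circuit 2 unavailable [AND]: one cut set from each child combined → 5 × 1 × 1 = 5 cut set(s).
Aircraft hydraulic pressure lost [OR]: union of children's cut sets → 12 cut set(s).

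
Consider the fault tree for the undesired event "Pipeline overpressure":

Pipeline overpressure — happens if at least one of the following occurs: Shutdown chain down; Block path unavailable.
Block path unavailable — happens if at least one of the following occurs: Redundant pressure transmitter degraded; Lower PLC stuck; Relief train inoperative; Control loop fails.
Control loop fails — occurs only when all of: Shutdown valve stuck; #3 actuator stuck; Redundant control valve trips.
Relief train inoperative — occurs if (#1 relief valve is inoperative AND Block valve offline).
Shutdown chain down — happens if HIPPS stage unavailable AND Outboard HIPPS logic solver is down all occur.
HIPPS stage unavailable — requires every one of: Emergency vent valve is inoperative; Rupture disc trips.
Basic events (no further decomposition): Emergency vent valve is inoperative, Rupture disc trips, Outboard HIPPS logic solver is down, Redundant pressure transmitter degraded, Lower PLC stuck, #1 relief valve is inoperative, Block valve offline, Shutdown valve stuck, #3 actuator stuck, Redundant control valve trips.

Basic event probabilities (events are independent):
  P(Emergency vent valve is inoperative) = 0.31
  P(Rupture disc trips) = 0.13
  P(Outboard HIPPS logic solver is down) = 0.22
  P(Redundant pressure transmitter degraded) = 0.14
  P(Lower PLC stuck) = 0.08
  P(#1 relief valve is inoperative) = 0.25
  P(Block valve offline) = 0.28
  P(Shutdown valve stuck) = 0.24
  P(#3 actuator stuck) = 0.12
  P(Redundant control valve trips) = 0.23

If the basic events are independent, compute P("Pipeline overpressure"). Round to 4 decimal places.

P(HIPPS stage unavailable) [AND] = 0.31 × 0.13 = 0.040300
P(Shutdown chain down) [AND] = 0.040300 × 0.22 = 0.008866
P(Relief train inoperative) [AND] = 0.25 × 0.28 = 0.070000
P(Control loop fails) [AND] = 0.24 × 0.12 × 0.23 = 0.006624
P(Block path unavailable) [OR] = 1 − (1−0.14) × (1−0.08) × (1−0.070000) × (1−0.006624) = 0.269058
P(Pipeline overpressure) [OR] = 1 − (1−0.008866) × (1−0.269058) = 0.275539
Rounded to 4 decimal places: P(Pipeline overpressure) ≈ 0.2755.

0.2755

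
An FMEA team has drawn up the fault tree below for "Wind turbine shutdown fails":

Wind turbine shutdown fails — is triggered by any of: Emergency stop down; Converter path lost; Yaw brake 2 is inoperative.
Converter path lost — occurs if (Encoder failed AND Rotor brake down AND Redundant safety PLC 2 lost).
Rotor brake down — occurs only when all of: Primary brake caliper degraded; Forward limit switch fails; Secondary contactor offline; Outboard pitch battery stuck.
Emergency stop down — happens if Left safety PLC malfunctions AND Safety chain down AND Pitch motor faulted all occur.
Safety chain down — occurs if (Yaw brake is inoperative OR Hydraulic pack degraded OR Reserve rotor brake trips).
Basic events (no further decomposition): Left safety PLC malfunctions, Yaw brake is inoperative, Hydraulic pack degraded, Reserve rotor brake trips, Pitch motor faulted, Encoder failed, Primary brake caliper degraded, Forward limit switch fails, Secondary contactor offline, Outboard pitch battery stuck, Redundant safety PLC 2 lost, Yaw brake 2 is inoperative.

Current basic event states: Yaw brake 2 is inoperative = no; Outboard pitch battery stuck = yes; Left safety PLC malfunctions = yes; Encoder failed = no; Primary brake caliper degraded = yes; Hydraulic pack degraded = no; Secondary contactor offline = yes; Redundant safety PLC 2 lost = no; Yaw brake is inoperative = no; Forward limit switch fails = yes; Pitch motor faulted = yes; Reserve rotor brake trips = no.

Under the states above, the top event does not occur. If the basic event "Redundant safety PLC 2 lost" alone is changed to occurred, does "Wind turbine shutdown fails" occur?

Counterfactual: set "Redundant safety PLC 2 lost" to occurred.
Safety chain down [OR]: Yaw brake is inoperative=not, Hydraulic pack degraded=not, Reserve rotor brake trips=not → no input occurs → does not occur.
Emergency stop down [AND]: Left safety PLC malfunctions=occurs, Safety chain down=not, Pitch motor faulted=occurs → not all inputs occur → does not occur.
Rotor brake down [AND]: Primary brake caliper degraded=occurs, Forward limit switch fails=occurs, Secondary contactor offline=occurs, Outboard pitch battery stuck=occurs → all inputs occur → occurs.
Converter path lost [AND]: Encoder failed=not, Rotor brake down=occurs, Redundant safety PLC 2 lost=occurs → not all inputs occur → does not occur.
Wind turbine shutdown fails [OR]: Emergency stop down=not, Converter path lost=not, Yaw brake 2 is inoperative=not → no input occurs → does not occur.

No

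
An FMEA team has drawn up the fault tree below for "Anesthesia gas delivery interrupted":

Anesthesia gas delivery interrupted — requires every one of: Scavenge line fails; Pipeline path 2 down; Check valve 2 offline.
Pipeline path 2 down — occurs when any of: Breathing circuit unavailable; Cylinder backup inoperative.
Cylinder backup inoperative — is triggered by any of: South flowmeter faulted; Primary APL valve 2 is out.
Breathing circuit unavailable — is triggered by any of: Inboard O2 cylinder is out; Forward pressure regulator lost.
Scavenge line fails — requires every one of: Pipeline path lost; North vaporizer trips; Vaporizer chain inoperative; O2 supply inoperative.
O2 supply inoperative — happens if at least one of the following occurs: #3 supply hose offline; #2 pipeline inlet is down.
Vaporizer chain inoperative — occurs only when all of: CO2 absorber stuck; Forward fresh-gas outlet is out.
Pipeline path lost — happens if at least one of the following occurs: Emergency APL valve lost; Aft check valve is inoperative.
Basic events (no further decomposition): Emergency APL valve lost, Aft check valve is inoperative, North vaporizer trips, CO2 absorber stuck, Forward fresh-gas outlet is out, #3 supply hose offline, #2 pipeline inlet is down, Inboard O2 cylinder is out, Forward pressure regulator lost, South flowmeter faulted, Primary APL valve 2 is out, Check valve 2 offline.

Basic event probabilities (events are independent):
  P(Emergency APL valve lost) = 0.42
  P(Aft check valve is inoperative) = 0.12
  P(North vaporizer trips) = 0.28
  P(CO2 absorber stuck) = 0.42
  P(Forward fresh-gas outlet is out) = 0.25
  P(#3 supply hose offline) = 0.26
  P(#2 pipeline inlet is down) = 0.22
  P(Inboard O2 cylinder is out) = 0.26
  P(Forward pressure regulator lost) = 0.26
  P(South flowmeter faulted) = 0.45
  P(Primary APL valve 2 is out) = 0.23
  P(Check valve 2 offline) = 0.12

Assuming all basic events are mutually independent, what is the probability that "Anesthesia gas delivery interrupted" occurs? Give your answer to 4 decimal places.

P(Pipeline path lost) [OR] = 1 − (1−0.42) × (1−0.12) = 0.489600
P(Vaporizer chain inoperative) [AND] = 0.42 × 0.25 = 0.105000
P(O2 supply inoperative) [OR] = 1 − (1−0.26) × (1−0.22) = 0.422800
P(Scavenge line fails) [AND] = 0.489600 × 0.28 × 0.105000 × 0.422800 = 0.006086
P(Breathing circuit unavailable) [OR] = 1 − (1−0.26) × (1−0.26) = 0.452400
P(Cylinder backup inoperative) [OR] = 1 − (1−0.45) × (1−0.23) = 0.576500
P(Pipeline path 2 down) [OR] = 1 − (1−0.452400) × (1−0.576500) = 0.768091
P(Anesthesia gas delivery interrupted) [AND] = 0.006086 × 0.768091 × 0.12 = 0.000561
Rounded to 4 decimal places: P(Anesthesia gas delivery interrupted) ≈ 0.0006.

0.0006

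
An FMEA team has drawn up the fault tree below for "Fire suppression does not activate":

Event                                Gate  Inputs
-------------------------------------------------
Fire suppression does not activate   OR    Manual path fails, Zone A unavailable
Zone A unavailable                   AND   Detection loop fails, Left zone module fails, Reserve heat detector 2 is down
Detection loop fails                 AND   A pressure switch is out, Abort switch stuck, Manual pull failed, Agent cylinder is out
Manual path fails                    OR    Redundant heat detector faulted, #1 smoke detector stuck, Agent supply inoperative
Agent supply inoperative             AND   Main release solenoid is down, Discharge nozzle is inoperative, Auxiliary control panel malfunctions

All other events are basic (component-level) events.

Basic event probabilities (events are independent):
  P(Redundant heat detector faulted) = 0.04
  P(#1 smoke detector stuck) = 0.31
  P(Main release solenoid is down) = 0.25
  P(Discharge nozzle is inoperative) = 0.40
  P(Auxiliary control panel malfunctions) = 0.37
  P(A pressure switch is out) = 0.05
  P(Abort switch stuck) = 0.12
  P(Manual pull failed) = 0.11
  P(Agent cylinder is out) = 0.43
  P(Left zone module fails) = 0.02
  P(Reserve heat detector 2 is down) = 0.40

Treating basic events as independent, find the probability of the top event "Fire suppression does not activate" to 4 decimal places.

P(Agent supply inoperative) [AND] = 0.25 × 0.40 × 0.37 = 0.037000
P(Manual path fails) [OR] = 1 − (1−0.04) × (1−0.31) × (1−0.037000) = 0.362109
P(Detection loop fails) [AND] = 0.05 × 0.12 × 0.11 × 0.43 = 0.000284
P(Zone A unavailable) [AND] = 0.000284 × 0.02 × 0.40 = 0.000002
P(Fire suppression does not activate) [OR] = 1 − (1−0.362109) × (1−0.000002) = 0.362110
Rounded to 4 decimal places: P(Fire suppression does not activate) ≈ 0.3621.

0.3621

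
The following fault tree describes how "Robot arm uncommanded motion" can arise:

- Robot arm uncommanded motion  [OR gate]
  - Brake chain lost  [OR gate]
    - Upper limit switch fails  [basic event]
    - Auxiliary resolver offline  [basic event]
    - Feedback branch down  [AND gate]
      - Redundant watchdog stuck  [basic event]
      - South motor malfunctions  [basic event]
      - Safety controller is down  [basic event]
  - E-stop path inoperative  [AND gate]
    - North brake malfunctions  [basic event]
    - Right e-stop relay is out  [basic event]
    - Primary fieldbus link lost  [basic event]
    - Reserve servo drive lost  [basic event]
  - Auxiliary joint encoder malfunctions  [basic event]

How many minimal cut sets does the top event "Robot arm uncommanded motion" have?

Feedback branch down [AND]: one cut set from each child combined → 1 × 1 × 1 = 1 cut set(s).
Brake chain lost [OR]: union of children's cut sets → 3 cut set(s).
E-stop path inoperative [AND]: one cut set from each child combined → 1 × 1 × 1 × 1 = 1 cut set(s).
Robot arm uncommanded motion [OR]: union of children's cut sets → 5 cut set(s).
Minimal cut sets: {Upper limit switch fails}; {Auxiliary resolver offline}; {Redundant watchdog stuck, Safety controller is down, South motor malfunctions}; {North brake malfunctions, Primary fieldbus link lost, Reserve servo drive lost, Right e-stop relay is out}; {Auxiliary joint encoder malfunctions}.

5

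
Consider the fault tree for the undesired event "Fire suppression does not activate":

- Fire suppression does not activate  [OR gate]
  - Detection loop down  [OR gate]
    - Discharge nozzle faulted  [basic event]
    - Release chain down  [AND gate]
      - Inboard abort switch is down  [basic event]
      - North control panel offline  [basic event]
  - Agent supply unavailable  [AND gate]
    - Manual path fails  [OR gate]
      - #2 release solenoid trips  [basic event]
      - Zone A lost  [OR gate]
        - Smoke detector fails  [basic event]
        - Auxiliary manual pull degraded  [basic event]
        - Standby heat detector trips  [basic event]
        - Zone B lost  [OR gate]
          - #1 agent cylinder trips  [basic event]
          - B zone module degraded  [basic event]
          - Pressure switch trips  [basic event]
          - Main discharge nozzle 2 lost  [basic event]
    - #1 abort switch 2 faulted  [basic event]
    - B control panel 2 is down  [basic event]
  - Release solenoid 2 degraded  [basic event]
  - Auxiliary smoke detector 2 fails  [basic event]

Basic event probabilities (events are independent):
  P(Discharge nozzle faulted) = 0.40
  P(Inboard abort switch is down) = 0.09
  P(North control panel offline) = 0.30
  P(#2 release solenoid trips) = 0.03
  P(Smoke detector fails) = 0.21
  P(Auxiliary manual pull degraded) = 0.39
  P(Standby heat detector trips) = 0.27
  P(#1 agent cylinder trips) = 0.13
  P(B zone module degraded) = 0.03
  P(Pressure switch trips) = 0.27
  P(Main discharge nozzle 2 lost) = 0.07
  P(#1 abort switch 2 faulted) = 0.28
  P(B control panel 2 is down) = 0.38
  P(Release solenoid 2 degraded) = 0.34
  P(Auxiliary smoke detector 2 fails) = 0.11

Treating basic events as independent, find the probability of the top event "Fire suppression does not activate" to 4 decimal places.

P(Release chain down) [AND] = 0.09 × 0.30 = 0.027000
P(Detection loop down) [OR] = 1 − (1−0.40) × (1−0.027000) = 0.416200
P(Zone B lost) [OR] = 1 − (1−0.13) × (1−0.03) × (1−0.27) × (1−0.07) = 0.427076
P(Zone A lost) [OR] = 1 − (1−0.21) × (1−0.39) × (1−0.27) × (1−0.427076) = 0.798453
P(Manual path fails) [OR] = 1 − (1−0.03) × (1−0.798453) = 0.804499
P(Agent supply unavailable) [AND] = 0.804499 × 0.28 × 0.38 = 0.085599
P(Fire suppression does not activate) [OR] = 1 − (1−0.416200) × (1−0.085599) × (1−0.34) × (1−0.11) = 0.686430
Rounded to 4 decimal places: P(Fire suppression does not activate) ≈ 0.6864.

0.6864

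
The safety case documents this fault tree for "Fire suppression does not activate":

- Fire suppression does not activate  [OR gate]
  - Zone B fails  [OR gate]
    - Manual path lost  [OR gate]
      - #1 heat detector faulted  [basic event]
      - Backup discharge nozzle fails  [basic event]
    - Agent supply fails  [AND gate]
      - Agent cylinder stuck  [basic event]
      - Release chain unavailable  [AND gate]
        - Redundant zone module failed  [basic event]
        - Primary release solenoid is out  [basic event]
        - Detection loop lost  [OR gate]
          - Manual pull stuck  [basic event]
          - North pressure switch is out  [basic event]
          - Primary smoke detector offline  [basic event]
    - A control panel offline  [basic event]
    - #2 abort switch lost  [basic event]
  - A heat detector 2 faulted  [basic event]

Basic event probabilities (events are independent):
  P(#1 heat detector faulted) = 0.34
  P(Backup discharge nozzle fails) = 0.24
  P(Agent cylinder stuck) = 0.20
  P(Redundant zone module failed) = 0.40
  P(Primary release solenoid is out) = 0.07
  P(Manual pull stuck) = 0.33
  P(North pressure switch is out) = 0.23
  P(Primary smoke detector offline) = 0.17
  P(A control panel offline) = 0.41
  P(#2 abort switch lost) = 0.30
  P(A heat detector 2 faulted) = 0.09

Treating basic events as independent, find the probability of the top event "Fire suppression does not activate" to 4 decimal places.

P(Manual path lost) [OR] = 1 − (1−0.34) × (1−0.24) = 0.498400
P(Detection loop lost) [OR] = 1 − (1−0.33) × (1−0.23) × (1−0.17) = 0.571803
P(Release chain unavailable) [AND] = 0.40 × 0.07 × 0.571803 = 0.016010
P(Agent supply fails) [AND] = 0.20 × 0.016010 = 0.003202
P(Zone B fails) [OR] = 1 − (1−0.498400) × (1−0.003202) × (1−0.41) × (1−0.30) = 0.793503
P(Fire suppression does not activate) [OR] = 1 − (1−0.793503) × (1−0.09) = 0.812088
Rounded to 4 decimal places: P(Fire suppression does not activate) ≈ 0.8121.

0.8121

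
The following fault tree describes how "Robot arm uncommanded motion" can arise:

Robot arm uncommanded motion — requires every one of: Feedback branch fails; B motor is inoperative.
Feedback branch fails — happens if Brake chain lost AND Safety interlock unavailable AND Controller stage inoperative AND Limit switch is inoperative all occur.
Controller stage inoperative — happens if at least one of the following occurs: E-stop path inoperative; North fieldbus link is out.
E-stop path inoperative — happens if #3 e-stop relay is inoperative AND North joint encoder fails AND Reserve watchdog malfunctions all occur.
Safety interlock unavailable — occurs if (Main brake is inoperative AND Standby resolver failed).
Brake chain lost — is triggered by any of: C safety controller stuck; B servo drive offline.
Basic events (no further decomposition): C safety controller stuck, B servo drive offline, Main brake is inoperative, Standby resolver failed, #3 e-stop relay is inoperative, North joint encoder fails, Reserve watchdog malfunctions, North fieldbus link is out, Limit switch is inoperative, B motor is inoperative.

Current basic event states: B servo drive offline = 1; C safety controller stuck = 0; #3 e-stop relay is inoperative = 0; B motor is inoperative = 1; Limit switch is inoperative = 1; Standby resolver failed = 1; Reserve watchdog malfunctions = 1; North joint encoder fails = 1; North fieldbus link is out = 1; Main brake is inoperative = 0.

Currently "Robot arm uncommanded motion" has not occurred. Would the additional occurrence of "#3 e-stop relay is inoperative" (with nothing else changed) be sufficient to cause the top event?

No

Counterfactual: set "#3 e-stop relay is inoperative" to occurred.
Brake chain lost [OR]: C safety controller stuck=not, B servo drive offline=occurs → at least one input occurs → occurs.
Safety interlock unavailable [AND]: Main brake is inoperative=not, Standby resolver failed=occurs → not all inputs occur → does not occur.
E-stop path inoperative [AND]: #3 e-stop relay is inoperative=occurs, North joint encoder fails=occurs, Reserve watchdog malfunctions=occurs → all inputs occur → occurs.
Controller stage inoperative [OR]: E-stop path inoperative=occurs, North fieldbus link is out=occurs → at least one input occurs → occurs.
Feedback branch fails [AND]: Brake chain lost=occurs, Safety interlock unavailable=not, Controller stage inoperative=occurs, Limit switch is inoperative=occurs → not all inputs occur → does not occur.
Robot arm uncommanded motion [AND]: Feedback branch fails=not, B motor is inoperative=occurs → not all inputs occur → does not occur.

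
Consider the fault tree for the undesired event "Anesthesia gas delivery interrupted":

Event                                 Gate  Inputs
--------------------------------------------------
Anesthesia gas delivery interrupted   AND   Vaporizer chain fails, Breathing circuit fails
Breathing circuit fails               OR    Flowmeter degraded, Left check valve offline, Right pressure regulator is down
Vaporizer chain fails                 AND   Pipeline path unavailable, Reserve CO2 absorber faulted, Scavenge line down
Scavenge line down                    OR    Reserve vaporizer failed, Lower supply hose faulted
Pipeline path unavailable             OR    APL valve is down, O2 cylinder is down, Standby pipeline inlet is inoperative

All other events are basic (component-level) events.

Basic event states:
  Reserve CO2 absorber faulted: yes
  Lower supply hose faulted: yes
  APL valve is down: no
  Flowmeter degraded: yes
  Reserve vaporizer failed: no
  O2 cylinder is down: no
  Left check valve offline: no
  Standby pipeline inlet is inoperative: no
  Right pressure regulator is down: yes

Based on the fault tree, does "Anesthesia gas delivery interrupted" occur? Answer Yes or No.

Pipeline path unavailable [OR]: APL valve is down=not, O2 cylinder is down=not, Standby pipeline inlet is inoperative=not → no input occurs → does not occur.
Scavenge line down [OR]: Reserve vaporizer failed=not, Lower supply hose faulted=occurs → at least one input occurs → occurs.
Vaporizer chain fails [AND]: Pipeline path unavailable=not, Reserve CO2 absorber faulted=occurs, Scavenge line down=occurs → not all inputs occur → does not occur.
Breathing circuit fails [OR]: Flowmeter degraded=occurs, Left check valve offline=not, Right pressure regulator is down=occurs → at least one input occurs → occurs.
Anesthesia gas delivery interrupted [AND]: Vaporizer chain fails=not, Breathing circuit fails=occurs → not all inputs occur → does not occur.

No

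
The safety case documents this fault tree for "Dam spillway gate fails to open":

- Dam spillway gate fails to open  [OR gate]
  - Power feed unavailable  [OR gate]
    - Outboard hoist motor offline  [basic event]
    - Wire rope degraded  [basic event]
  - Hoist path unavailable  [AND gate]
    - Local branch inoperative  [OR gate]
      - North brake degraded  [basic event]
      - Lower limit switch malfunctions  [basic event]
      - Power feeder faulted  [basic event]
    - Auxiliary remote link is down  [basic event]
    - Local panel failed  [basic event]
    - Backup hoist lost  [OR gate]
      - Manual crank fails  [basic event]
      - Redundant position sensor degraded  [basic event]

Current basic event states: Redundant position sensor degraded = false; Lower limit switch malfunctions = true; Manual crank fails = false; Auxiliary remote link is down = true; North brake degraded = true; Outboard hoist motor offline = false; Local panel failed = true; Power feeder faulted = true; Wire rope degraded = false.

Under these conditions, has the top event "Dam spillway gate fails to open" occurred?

No

Power feed unavailable [OR]: Outboard hoist motor offline=not, Wire rope degraded=not → no input occurs → does not occur.
Local branch inoperative [OR]: North brake degraded=occurs, Lower limit switch malfunctions=occurs, Power feeder faulted=occurs → at least one input occurs → occurs.
Backup hoist lost [OR]: Manual crank fails=not, Redundant position sensor degraded=not → no input occurs → does not occur.
Hoist path unavailable [AND]: Local branch inoperative=occurs, Auxiliary remote link is down=occurs, Local panel failed=occurs, Backup hoist lost=not → not all inputs occur → does not occur.
Dam spillway gate fails to open [OR]: Power feed unavailable=not, Hoist path unavailable=not → no input occurs → does not occur.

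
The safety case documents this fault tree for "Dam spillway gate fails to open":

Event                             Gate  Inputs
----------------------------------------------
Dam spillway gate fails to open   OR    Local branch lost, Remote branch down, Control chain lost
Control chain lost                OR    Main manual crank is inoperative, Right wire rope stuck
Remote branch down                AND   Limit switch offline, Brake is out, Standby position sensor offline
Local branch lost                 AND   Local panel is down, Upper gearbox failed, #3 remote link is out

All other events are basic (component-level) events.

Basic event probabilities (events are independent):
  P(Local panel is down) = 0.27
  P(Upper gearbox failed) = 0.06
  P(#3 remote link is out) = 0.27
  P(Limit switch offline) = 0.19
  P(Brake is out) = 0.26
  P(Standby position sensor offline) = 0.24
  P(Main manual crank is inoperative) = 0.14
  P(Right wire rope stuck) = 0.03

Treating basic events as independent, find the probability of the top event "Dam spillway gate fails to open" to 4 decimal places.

P(Local branch lost) [AND] = 0.27 × 0.06 × 0.27 = 0.004374
P(Remote branch down) [AND] = 0.19 × 0.26 × 0.24 = 0.011856
P(Control chain lost) [OR] = 1 − (1−0.14) × (1−0.03) = 0.165800
P(Dam spillway gate fails to open) [OR] = 1 − (1−0.004374) × (1−0.011856) × (1−0.165800) = 0.179296
Rounded to 4 decimal places: P(Dam spillway gate fails to open) ≈ 0.1793.

0.1793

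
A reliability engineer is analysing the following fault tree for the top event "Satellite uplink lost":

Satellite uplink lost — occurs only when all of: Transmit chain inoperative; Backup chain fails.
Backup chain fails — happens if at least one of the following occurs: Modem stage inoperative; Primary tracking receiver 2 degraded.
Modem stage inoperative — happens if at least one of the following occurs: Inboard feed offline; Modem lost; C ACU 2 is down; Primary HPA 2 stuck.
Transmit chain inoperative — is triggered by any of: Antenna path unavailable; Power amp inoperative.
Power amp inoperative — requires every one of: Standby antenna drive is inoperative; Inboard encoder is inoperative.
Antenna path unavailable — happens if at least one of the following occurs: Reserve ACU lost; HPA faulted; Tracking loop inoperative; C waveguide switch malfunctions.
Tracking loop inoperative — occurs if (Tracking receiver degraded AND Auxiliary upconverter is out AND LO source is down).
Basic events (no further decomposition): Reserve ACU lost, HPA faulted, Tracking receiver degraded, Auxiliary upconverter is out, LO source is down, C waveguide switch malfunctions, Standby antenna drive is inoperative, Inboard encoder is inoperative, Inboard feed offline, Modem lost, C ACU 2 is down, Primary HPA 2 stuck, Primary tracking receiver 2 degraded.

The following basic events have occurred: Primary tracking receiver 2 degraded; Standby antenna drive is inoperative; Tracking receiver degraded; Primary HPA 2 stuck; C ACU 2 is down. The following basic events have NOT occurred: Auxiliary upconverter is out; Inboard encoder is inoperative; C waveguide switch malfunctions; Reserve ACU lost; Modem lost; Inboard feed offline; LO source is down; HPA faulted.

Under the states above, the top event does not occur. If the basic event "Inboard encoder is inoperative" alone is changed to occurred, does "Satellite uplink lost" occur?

Counterfactual: set "Inboard encoder is inoperative" to occurred.
Tracking loop inoperative [AND]: Tracking receiver degraded=occurs, Auxiliary upconverter is out=not, LO source is down=not → not all inputs occur → does not occur.
Antenna path unavailable [OR]: Reserve ACU lost=not, HPA faulted=not, Tracking loop inoperative=not, C waveguide switch malfunctions=not → no input occurs → does not occur.
Power amp inoperative [AND]: Standby antenna drive is inoperative=occurs, Inboard encoder is inoperative=occurs → all inputs occur → occurs.
Transmit chain inoperative [OR]: Antenna path unavailable=not, Power amp inoperative=occurs → at least one input occurs → occurs.
Modem stage inoperative [OR]: Inboard feed offline=not, Modem lost=not, C ACU 2 is down=occurs, Primary HPA 2 stuck=occurs → at least one input occurs → occurs.
Backup chain fails [OR]: Modem stage inoperative=occurs, Primary tracking receiver 2 degraded=occurs → at least one input occurs → occurs.
Satellite uplink lost [AND]: Transmit chain inoperative=occurs, Backup chain fails=occurs → all inputs occur → occurs.

Yes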